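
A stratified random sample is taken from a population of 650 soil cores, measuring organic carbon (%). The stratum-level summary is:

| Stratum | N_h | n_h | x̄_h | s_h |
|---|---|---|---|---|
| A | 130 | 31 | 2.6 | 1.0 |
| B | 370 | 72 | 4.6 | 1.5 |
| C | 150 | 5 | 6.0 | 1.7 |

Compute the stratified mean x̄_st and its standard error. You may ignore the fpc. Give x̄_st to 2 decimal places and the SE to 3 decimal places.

x̄_st ≈ 4.52, SE ≈ 0.205

x̄_st = Σ W_h x̄_h = (130·2.6 + 370·4.6 + 150·6.0)/650 = 4.52308
V̂(x̄_st) = Σ W_h² s_h²/n_h, with W_h = N_h/N and N = 650:
  stratum A: (130/650)²·1.0²/31 = 0.00129032
  stratum B: (370/650)²·1.5²/72 = 0.0101257
  stratum C: (150/650)²·1.7²/5 = 0.0307811
V̂(x̄_st) = 0.0421971
SE(x̄_st) = √0.0421971 = 0.205419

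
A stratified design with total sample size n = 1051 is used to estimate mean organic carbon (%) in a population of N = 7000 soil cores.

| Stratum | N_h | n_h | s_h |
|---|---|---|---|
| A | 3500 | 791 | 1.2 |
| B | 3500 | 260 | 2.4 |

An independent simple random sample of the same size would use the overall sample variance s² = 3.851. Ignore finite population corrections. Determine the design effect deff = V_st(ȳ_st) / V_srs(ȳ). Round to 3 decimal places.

V̂(ȳ_st) = Σ W_h² s_h²/n_h, with W_h = N_h/N and N = 7000:
  stratum A: (3500/7000)²·1.2²/791 = 0.00045512
  stratum B: (3500/7000)²·2.4²/260 = 0.00553846
V_st = 0.00599358
V_srs = s²/n = 3.851/1051 = 0.00366413
deff = V_st / V_srs = 0.00599358/0.00366413 = 1.6357

deff ≈ 1.636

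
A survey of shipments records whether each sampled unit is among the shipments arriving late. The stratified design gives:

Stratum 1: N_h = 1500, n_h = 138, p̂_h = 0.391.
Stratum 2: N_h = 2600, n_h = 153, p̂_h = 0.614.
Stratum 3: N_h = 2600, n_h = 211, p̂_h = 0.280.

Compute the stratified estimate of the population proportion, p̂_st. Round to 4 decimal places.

N = 6700; stratum weights W_h = N_h/N.
p̂_st = Σ W_h p̂_h = (1500·0.391 + 2600·0.614 + 2600·0.280)/6700 = 0.43446

p̂_st ≈ 0.4345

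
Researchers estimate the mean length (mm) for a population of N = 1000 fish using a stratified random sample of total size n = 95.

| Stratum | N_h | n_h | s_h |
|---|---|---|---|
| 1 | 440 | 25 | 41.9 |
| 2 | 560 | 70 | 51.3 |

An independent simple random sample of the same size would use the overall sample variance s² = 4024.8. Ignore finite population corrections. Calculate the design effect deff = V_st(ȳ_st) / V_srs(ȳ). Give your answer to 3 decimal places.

deff ≈ 0.599

V̂(ȳ_st) = Σ W_h² s_h²/n_h, with W_h = N_h/N and N = 1000:
  stratum 1: (440/1000)²·41.9²/25 = 13.5954
  stratum 2: (560/1000)²·51.3²/70 = 11.79
V_st = 25.3854
V_srs = s²/n = 4024.8/95 = 42.3663
deff = V_st / V_srs = 25.3854/42.3663 = 0.5992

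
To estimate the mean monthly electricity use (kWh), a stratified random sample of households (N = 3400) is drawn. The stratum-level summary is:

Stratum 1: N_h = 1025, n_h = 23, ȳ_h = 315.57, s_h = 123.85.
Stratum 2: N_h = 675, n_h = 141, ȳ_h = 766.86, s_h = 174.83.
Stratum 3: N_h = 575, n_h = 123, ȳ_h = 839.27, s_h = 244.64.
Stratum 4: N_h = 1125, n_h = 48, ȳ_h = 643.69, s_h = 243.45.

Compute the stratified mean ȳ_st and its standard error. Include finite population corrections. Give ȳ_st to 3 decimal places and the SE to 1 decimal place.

ȳ_st ≈ 602.300, SE ≈ 14.4

ȳ_st = Σ W_h ȳ_h = (1025·315.57 + 675·766.86 + 575·839.27 + 1125·643.69)/3400 = 602.30037
V̂(ȳ_st) = Σ W_h² (1 − n_h/N_h) s_h²/n_h, with W_h = N_h/N and N = 3400:
  stratum 1: (1025/3400)²·(1 − 23/1025)·123.85²/23 = 59.2513
  stratum 2: (675/3400)²·(1 − 141/675)·174.83²/141 = 6.75927
  stratum 3: (575/3400)²·(1 − 123/575)·244.64²/123 = 10.9395
  stratum 4: (1125/3400)²·(1 − 48/1125)·243.45²/48 = 129.416
V̂(ȳ_st) = 206.366
SE(ȳ_st) = √206.366 = 14.3655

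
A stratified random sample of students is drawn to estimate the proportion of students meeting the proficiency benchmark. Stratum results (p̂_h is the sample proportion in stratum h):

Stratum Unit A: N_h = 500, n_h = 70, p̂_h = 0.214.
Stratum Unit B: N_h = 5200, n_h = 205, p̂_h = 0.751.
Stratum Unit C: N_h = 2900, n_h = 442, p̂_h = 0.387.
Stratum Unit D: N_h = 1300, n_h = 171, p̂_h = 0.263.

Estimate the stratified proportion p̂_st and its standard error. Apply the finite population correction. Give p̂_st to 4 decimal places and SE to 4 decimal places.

p̂_st ≈ 0.5532, SE ≈ 0.0174

N = 9900; stratum weights W_h = N_h/N.
p̂_st = Σ W_h p̂_h = (500·0.214 + 5200·0.751 + 2900·0.387 + 1300·0.263)/9900 = 0.55317
V̂(p̂_st) = Σ W_h² (1 − n_h/N_h) p̂_h(1−p̂_h)/(n_h−1):
  stratum Unit A: (500/9900)²·(1 − 70/500)·0.214·0.786/69 = 5.34756e-06
  stratum Unit B: (5200/9900)²·(1 − 205/5200)·0.751·0.249/204 = 0.000242928
  stratum Unit C: (2900/9900)²·(1 − 442/2900)·0.387·0.613/441 = 3.91239e-05
  stratum Unit D: (1300/9900)²·(1 − 171/1300)·0.263·0.737/170 = 1.70742e-05
V̂(p̂_st) = 0.000304474; SE = √V̂ = 0.0174492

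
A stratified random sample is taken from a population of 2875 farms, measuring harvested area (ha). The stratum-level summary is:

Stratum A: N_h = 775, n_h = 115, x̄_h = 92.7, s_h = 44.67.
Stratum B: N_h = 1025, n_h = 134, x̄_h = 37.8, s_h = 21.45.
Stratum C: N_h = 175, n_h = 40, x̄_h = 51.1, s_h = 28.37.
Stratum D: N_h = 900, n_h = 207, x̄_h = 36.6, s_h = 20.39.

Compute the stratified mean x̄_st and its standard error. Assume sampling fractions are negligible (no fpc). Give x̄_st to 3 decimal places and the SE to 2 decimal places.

x̄_st = Σ W_h x̄_h = (775·92.7 + 1025·37.8 + 175·51.1 + 900·36.6)/2875 = 53.03304
V̂(x̄_st) = Σ W_h² s_h²/n_h, with W_h = N_h/N and N = 2875:
  stratum A: (775/2875)²·44.67²/115 = 1.26085
  stratum B: (1025/2875)²·21.45²/134 = 0.436437
  stratum C: (175/2875)²·28.37²/40 = 0.074552
  stratum D: (900/2875)²·20.39²/207 = 0.196822
V̂(x̄_st) = 1.96866
SE(x̄_st) = √1.96866 = 1.40309

x̄_st ≈ 53.033, SE ≈ 1.40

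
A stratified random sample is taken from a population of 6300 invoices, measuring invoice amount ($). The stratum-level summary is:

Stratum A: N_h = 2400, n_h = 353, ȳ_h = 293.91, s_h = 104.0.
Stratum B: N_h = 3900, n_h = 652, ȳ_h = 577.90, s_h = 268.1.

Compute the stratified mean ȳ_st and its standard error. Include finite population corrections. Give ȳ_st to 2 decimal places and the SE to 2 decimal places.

ȳ_st = Σ W_h ȳ_h = (2400·293.91 + 3900·577.90)/6300 = 469.71333
V̂(ȳ_st) = Σ W_h² (1 − n_h/N_h) s_h²/n_h, with W_h = N_h/N and N = 6300:
  stratum A: (2400/6300)²·(1 − 353/2400)·104.0²/353 = 3.79263
  stratum B: (3900/6300)²·(1 − 652/3900)·268.1²/652 = 35.184
V̂(ȳ_st) = 38.9767
SE(ȳ_st) = √38.9767 = 6.24313

ȳ_st ≈ 469.71, SE ≈ 6.24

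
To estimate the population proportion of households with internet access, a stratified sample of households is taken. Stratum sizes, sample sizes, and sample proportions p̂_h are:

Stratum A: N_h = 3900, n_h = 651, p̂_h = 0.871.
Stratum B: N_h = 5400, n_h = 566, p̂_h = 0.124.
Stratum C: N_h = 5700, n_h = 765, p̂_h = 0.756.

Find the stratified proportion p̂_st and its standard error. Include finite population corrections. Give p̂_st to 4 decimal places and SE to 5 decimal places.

p̂_st ≈ 0.5584, SE ≈ 0.00789

N = 15000; stratum weights W_h = N_h/N.
p̂_st = Σ W_h p̂_h = (3900·0.871 + 5400·0.124 + 5700·0.756)/15000 = 0.55838
V̂(p̂_st) = Σ W_h² (1 − n_h/N_h) p̂_h(1−p̂_h)/(n_h−1):
  stratum A: (3900/15000)²·(1 − 651/3900)·0.871·0.129/650 = 9.73478e-06
  stratum B: (5400/15000)²·(1 − 566/5400)·0.124·0.876/565 = 2.23046e-05
  stratum C: (5700/15000)²·(1 − 765/5700)·0.756·0.244/764 = 3.01855e-05
V̂(p̂_st) = 6.22249e-05; SE = √V̂ = 0.00788827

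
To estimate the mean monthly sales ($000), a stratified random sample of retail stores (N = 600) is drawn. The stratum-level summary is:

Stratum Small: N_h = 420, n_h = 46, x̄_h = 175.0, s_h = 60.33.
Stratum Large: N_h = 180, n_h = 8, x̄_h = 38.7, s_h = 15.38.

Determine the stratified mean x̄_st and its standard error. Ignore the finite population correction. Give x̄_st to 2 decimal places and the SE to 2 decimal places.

x̄_st = Σ W_h x̄_h = (420·175.0 + 180·38.7)/600 = 134.11000
V̂(x̄_st) = Σ W_h² s_h²/n_h, with W_h = N_h/N and N = 600:
  stratum Small: (420/600)²·60.33²/46 = 38.7708
  stratum Large: (180/600)²·15.38²/8 = 2.66112
V̂(x̄_st) = 41.4319
SE(x̄_st) = √41.4319 = 6.43676

x̄_st ≈ 134.11, SE ≈ 6.44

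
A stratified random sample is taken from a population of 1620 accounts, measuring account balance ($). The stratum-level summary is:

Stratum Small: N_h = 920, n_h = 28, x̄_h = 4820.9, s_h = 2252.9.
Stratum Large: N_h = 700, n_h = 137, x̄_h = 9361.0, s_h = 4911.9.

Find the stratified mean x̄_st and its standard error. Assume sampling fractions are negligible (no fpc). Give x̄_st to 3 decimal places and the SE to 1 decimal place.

x̄_st = Σ W_h x̄_h = (920·4820.9 + 700·9361.0)/1620 = 6782.67160
V̂(x̄_st) = Σ W_h² s_h²/n_h, with W_h = N_h/N and N = 1620:
  stratum Small: (920/1620)²·2252.9²/28 = 58461.7
  stratum Large: (700/1620)²·4911.9²/137 = 32881
V̂(x̄_st) = 91342.7
SE(x̄_st) = √91342.7 = 302.229

x̄_st ≈ 6782.672, SE ≈ 302.2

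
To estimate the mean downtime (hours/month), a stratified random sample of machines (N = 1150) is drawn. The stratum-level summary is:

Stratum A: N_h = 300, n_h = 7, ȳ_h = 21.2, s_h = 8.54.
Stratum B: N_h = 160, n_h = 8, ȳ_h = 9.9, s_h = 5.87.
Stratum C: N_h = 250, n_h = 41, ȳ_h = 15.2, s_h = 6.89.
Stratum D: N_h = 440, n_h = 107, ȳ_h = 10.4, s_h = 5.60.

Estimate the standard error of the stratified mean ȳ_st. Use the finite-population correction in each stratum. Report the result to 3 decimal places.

V̂(ȳ_st) = Σ W_h² (1 − n_h/N_h) s_h²/n_h, with W_h = N_h/N and N = 1150:
  stratum A: (300/1150)²·(1 − 7/300)·8.54²/7 = 0.692486
  stratum B: (160/1150)²·(1 − 8/160)·5.87²/8 = 0.0792053
  stratum C: (250/1150)²·(1 − 41/250)·6.89²/41 = 0.0457452
  stratum D: (440/1150)²·(1 − 107/440)·5.60²/107 = 0.0324708
V̂(ȳ_st) = 0.849907
SE(ȳ_st) = √0.849907 = 0.921904

SE(ȳ_st) ≈ 0.922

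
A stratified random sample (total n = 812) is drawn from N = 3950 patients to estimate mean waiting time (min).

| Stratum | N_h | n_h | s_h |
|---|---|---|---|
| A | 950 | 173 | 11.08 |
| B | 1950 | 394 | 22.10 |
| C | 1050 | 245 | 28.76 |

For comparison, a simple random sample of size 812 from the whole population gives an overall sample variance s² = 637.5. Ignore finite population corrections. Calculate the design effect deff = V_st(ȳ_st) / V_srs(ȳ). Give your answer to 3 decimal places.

V̂(ȳ_st) = Σ W_h² s_h²/n_h, with W_h = N_h/N and N = 3950:
  stratum A: (950/3950)²·11.08²/173 = 0.0410475
  stratum B: (1950/3950)²·22.10²/394 = 0.302109
  stratum C: (1050/3950)²·28.76²/245 = 0.238559
V_st = 0.581715
V_srs = s²/n = 637.5/812 = 0.785099
deff = V_st / V_srs = 0.581715/0.785099 = 0.7409

deff ≈ 0.741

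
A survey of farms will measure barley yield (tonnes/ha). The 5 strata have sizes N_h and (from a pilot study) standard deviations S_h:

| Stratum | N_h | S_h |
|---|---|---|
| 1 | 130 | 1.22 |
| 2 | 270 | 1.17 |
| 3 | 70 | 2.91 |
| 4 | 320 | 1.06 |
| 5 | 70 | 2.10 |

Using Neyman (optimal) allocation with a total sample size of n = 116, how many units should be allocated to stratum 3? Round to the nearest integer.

20

Neyman allocation: n_h = n · N_h S_h / Σ N_i S_i, with n = 116.
  stratum 1: N_h·S_h = 130·1.22 = 158.60
  stratum 2: N_h·S_h = 270·1.17 = 315.90
  stratum 3: N_h·S_h = 70·2.91 = 203.70
  stratum 4: N_h·S_h = 320·1.06 = 339.20
  stratum 5: N_h·S_h = 70·2.10 = 147.00
Σ N_h S_h = 1164.40
n for stratum 3 = 116·203.70/1164.40 = 20.293 → 20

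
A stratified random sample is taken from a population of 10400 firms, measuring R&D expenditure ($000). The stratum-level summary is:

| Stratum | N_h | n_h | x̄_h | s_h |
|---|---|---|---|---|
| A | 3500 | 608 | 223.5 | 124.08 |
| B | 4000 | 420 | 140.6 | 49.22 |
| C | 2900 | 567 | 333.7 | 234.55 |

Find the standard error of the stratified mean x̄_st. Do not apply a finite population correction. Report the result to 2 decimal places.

SE(x̄_st) ≈ 3.36

V̂(x̄_st) = Σ W_h² s_h²/n_h, with W_h = N_h/N and N = 10400:
  stratum A: (3500/10400)²·124.08²/608 = 2.86794
  stratum B: (4000/10400)²·49.22²/420 = 0.853271
  stratum C: (2900/10400)²·234.55²/567 = 7.54427
V̂(x̄_st) = 11.2655
SE(x̄_st) = √11.2655 = 3.35641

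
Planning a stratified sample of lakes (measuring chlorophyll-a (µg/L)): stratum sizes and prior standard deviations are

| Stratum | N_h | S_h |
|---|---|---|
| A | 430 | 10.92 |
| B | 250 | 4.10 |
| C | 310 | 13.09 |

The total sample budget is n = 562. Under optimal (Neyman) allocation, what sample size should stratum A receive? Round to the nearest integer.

Neyman allocation: n_h = n · N_h S_h / Σ N_i S_i, with n = 562.
  stratum A: N_h·S_h = 430·10.92 = 4695.60
  stratum B: N_h·S_h = 250·4.10 = 1025.00
  stratum C: N_h·S_h = 310·13.09 = 4057.90
Σ N_h S_h = 9778.50
n for stratum A = 562·4695.60/9778.50 = 269.870 → 270

270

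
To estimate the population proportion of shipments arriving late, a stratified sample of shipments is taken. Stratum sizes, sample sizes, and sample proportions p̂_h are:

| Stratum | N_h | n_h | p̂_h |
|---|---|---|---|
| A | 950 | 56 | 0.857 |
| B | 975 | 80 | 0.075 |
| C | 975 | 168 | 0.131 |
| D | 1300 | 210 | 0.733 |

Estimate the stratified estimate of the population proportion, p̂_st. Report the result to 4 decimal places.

p̂_st ≈ 0.4685

N = 4200; stratum weights W_h = N_h/N.
p̂_st = Σ W_h p̂_h = (950·0.857 + 975·0.075 + 975·0.131 + 1300·0.733)/4200 = 0.46855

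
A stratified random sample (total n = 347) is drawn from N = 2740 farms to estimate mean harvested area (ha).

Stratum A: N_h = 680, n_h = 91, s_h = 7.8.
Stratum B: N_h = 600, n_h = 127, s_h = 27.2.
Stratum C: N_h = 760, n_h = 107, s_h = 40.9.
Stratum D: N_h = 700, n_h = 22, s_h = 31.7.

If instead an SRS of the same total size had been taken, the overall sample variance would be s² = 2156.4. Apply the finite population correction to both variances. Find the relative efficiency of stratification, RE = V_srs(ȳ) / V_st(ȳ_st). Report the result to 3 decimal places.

V̂(ȳ_st) = Σ W_h² (1 − n_h/N_h) s_h²/n_h, with W_h = N_h/N and N = 2740:
  stratum A: (680/2740)²·(1 − 91/680)·7.8²/91 = 0.0356674
  stratum B: (600/2740)²·(1 − 127/600)·27.2²/127 = 0.220214
  stratum C: (760/2740)²·(1 − 107/760)·40.9²/107 = 1.03345
  stratum D: (700/2740)²·(1 − 22/700)·31.7²/22 = 2.8875
V_st = 4.17683
V_srs = (1 − 347/2740)·2156.4/347 = 5.4274
Relative efficiency = V_srs / V_st = 5.4274/4.17683 = 1.2994

RE ≈ 1.299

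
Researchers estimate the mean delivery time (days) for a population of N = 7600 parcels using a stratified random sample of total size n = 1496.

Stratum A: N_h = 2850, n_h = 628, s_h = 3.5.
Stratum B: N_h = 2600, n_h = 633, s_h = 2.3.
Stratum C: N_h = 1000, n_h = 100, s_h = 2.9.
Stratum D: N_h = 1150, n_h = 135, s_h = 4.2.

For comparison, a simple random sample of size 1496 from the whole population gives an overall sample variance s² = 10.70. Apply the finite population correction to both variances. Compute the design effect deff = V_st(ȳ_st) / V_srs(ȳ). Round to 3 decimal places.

deff ≈ 1.189

V̂(ȳ_st) = Σ W_h² (1 − n_h/N_h) s_h²/n_h, with W_h = N_h/N and N = 7600:
  stratum A: (2850/7600)²·(1 − 628/2850)·3.5²/628 = 0.00213864
  stratum B: (2600/7600)²·(1 − 633/2600)·2.3²/633 = 0.00073995
  stratum C: (1000/7600)²·(1 − 100/1000)·2.9²/100 = 0.00131042
  stratum D: (1150/7600)²·(1 − 135/1150)·4.2²/135 = 0.00264059
V_st = 0.00682961
V_srs = (1 − 1496/7600)·10.70/1496 = 0.00574451
deff = V_st / V_srs = 0.00682961/0.00574451 = 1.1889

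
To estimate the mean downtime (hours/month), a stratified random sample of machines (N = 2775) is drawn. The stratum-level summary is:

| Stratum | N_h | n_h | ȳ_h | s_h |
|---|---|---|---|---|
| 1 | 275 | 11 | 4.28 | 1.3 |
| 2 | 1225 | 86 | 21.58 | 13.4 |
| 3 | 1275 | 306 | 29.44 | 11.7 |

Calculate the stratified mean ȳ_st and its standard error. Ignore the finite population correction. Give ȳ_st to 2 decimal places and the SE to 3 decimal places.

ȳ_st ≈ 23.48, SE ≈ 0.709

ȳ_st = Σ W_h ȳ_h = (275·4.28 + 1225·21.58 + 1275·29.44)/2775 = 23.47694
V̂(ȳ_st) = Σ W_h² s_h²/n_h, with W_h = N_h/N and N = 2775:
  stratum 1: (275/2775)²·1.3²/11 = 0.00150881
  stratum 2: (1225/2775)²·13.4²/86 = 0.406872
  stratum 3: (1275/2775)²·11.7²/306 = 0.0944375
V̂(ȳ_st) = 0.502818
SE(ȳ_st) = √0.502818 = 0.709097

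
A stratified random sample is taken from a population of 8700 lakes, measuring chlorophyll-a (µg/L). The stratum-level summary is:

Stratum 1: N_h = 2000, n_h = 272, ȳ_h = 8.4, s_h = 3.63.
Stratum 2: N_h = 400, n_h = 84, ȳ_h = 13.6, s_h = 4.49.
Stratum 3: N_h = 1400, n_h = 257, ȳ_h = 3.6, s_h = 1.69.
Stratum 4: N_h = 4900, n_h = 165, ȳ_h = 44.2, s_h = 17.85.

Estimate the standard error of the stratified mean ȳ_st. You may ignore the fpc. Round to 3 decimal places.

SE(ȳ_st) ≈ 0.785

V̂(ȳ_st) = Σ W_h² s_h²/n_h, with W_h = N_h/N and N = 8700:
  stratum 1: (2000/8700)²·3.63²/272 = 0.00256015
  stratum 2: (400/8700)²·4.49²/84 = 0.000507335
  stratum 3: (1400/8700)²·1.69²/257 = 0.000287778
  stratum 4: (4900/8700)²·17.85²/165 = 0.612556
V̂(ȳ_st) = 0.615912
SE(ȳ_st) = √0.615912 = 0.7848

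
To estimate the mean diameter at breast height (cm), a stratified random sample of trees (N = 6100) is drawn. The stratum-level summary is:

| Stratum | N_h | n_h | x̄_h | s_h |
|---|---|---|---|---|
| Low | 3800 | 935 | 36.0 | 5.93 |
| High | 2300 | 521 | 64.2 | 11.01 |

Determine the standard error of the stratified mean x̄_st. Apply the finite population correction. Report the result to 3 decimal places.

V̂(x̄_st) = Σ W_h² (1 − n_h/N_h) s_h²/n_h, with W_h = N_h/N and N = 6100:
  stratum Low: (3800/6100)²·(1 − 935/3800)·5.93²/935 = 0.0110039
  stratum High: (2300/6100)²·(1 − 521/2300)·11.01²/521 = 0.0255847
V̂(x̄_st) = 0.0365886
SE(x̄_st) = √0.0365886 = 0.191282

SE(x̄_st) ≈ 0.191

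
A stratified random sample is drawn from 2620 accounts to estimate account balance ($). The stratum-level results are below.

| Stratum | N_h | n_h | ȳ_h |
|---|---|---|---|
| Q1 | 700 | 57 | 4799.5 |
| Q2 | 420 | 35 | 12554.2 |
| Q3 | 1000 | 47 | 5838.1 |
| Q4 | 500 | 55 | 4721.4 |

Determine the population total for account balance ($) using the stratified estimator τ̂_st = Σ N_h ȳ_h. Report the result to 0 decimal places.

τ̂_st ≈ 16831214

τ̂_st = Σ N_h ȳ_h = 700·4799.5 + 420·12554.2 + 1000·5838.1 + 500·4721.4 = 16831214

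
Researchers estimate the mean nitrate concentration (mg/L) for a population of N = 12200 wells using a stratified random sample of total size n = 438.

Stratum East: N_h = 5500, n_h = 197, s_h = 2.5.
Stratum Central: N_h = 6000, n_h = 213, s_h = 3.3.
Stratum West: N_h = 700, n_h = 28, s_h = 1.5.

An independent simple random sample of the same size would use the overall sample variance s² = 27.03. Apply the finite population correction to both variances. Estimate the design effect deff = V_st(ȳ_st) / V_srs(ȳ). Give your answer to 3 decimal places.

deff ≈ 0.309

V̂(ȳ_st) = Σ W_h² (1 − n_h/N_h) s_h²/n_h, with W_h = N_h/N and N = 12200:
  stratum East: (5500/12200)²·(1 − 197/5500)·2.5²/197 = 0.00621697
  stratum Central: (6000/12200)²·(1 − 213/6000)·3.3²/213 = 0.0119271
  stratum West: (700/12200)²·(1 − 28/700)·1.5²/28 = 0.000253964
V_st = 0.018398
V_srs = (1 − 438/12200)·27.03/438 = 0.0594968
deff = V_st / V_srs = 0.018398/0.0594968 = 0.3092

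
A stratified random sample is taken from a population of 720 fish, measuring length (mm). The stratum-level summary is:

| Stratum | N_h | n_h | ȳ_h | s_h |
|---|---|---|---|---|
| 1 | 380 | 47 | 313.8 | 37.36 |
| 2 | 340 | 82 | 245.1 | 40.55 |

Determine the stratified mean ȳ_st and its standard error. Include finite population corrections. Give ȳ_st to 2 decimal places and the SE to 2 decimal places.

ȳ_st ≈ 281.36, SE ≈ 3.26

ȳ_st = Σ W_h ȳ_h = (380·313.8 + 340·245.1)/720 = 281.35833
V̂(ȳ_st) = Σ W_h² (1 − n_h/N_h) s_h²/n_h, with W_h = N_h/N and N = 720:
  stratum 1: (380/720)²·(1 − 47/380)·37.36²/47 = 7.24901
  stratum 2: (340/720)²·(1 − 82/340)·40.55²/82 = 3.39314
V̂(ȳ_st) = 10.6421
SE(ȳ_st) = √10.6421 = 3.26223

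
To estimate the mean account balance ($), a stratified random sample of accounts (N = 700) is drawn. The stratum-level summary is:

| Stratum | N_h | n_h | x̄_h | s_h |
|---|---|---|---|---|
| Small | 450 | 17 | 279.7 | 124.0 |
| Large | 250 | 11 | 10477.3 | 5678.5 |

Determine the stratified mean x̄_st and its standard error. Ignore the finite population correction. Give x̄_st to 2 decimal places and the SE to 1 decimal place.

x̄_st = Σ W_h x̄_h = (450·279.7 + 250·10477.3)/700 = 3921.70000
V̂(x̄_st) = Σ W_h² s_h²/n_h, with W_h = N_h/N and N = 700:
  stratum Small: (450/700)²·124.0²/17 = 373.786
  stratum Large: (250/700)²·5678.5²/11 = 373903
V̂(x̄_st) = 374276
SE(x̄_st) = √374276 = 611.781

x̄_st ≈ 3921.70, SE ≈ 611.8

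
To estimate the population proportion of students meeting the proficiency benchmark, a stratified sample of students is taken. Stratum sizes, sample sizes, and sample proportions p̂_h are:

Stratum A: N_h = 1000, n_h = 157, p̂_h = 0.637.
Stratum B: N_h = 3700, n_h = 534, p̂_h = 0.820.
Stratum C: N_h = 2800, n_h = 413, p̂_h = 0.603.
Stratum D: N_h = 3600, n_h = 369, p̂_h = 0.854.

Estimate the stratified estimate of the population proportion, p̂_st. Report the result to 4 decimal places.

p̂_st ≈ 0.7598

N = 11100; stratum weights W_h = N_h/N.
p̂_st = Σ W_h p̂_h = (1000·0.637 + 3700·0.820 + 2800·0.603 + 3600·0.854)/11100 = 0.75980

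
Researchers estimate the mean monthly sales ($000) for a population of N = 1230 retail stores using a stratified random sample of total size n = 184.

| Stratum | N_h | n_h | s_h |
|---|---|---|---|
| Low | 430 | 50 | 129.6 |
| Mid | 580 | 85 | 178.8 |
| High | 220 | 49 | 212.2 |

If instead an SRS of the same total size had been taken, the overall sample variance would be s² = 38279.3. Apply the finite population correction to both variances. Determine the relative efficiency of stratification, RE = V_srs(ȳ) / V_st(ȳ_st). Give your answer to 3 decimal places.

RE ≈ 1.356

V̂(ȳ_st) = Σ W_h² (1 − n_h/N_h) s_h²/n_h, with W_h = N_h/N and N = 1230:
  stratum Low: (430/1230)²·(1 − 50/430)·129.6²/50 = 36.2812
  stratum Mid: (580/1230)²·(1 − 85/580)·178.8²/85 = 71.3738
  stratum High: (220/1230)²·(1 − 49/220)·212.2²/49 = 22.8509
V_st = 130.506
V_srs = (1 − 184/1230)·38279.3/184 = 176.918
Relative efficiency = V_srs / V_st = 176.918/130.506 = 1.3556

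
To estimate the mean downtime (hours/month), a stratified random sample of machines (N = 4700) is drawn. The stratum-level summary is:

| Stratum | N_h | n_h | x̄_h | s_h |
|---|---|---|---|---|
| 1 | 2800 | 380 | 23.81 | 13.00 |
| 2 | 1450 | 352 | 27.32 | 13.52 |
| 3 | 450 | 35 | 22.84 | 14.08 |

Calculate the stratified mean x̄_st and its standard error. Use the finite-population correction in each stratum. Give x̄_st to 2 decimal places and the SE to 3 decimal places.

x̄_st ≈ 24.80, SE ≈ 0.471

x̄_st = Σ W_h x̄_h = (2800·23.81 + 1450·27.32 + 450·22.84)/4700 = 24.80000
V̂(x̄_st) = Σ W_h² (1 − n_h/N_h) s_h²/n_h, with W_h = N_h/N and N = 4700:
  stratum 1: (2800/4700)²·(1 − 380/2800)·13.00²/380 = 0.136421
  stratum 2: (1450/4700)²·(1 − 352/1450)·13.52²/352 = 0.037427
  stratum 3: (450/4700)²·(1 − 35/450)·14.08²/35 = 0.0478853
V̂(x̄_st) = 0.221733
SE(x̄_st) = √0.221733 = 0.470886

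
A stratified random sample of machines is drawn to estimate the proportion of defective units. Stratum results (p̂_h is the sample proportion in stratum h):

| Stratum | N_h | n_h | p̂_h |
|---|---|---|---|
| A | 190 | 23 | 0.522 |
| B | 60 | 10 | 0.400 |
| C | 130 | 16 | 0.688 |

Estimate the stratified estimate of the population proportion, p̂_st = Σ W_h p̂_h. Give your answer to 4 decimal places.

p̂_st ≈ 0.5595

N = 380; stratum weights W_h = N_h/N.
p̂_st = Σ W_h p̂_h = (190·0.522 + 60·0.400 + 130·0.688)/380 = 0.55953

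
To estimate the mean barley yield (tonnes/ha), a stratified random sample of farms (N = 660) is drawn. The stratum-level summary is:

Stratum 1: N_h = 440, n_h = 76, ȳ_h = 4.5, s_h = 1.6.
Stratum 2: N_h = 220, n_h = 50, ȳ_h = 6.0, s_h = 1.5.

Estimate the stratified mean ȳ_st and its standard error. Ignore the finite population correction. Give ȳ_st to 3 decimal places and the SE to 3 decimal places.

ȳ_st ≈ 5.000, SE ≈ 0.141

ȳ_st = Σ W_h ȳ_h = (440·4.5 + 220·6.0)/660 = 5.00000
V̂(ȳ_st) = Σ W_h² s_h²/n_h, with W_h = N_h/N and N = 660:
  stratum 1: (440/660)²·1.6²/76 = 0.0149708
  stratum 2: (220/660)²·1.5²/50 = 0.005
V̂(ȳ_st) = 0.0199708
SE(ȳ_st) = √0.0199708 = 0.141318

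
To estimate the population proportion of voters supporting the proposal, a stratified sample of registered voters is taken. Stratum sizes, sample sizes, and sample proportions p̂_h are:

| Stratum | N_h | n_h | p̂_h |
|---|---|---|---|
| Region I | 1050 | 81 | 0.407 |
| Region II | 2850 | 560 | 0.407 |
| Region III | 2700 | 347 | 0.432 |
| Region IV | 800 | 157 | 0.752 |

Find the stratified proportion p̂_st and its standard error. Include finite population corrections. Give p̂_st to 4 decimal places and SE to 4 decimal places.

p̂_st ≈ 0.4534, SE ≈ 0.0142

N = 7400; stratum weights W_h = N_h/N.
p̂_st = Σ W_h p̂_h = (1050·0.407 + 2850·0.407 + 2700·0.432 + 800·0.752)/7400 = 0.45342
V̂(p̂_st) = Σ W_h² (1 − n_h/N_h) p̂_h(1−p̂_h)/(n_h−1):
  stratum Region I: (1050/7400)²·(1 − 81/1050)·0.407·0.593/80 = 5.60543e-05
  stratum Region II: (2850/7400)²·(1 − 560/2850)·0.407·0.593/559 = 5.14582e-05
  stratum Region III: (2700/7400)²·(1 − 347/2700)·0.432·0.568/346 = 8.2277e-05
  stratum Region IV: (800/7400)²·(1 − 157/800)·0.752·0.248/156 = 1.12301e-05
V̂(p̂_st) = 0.000201019; SE = √V̂ = 0.0141781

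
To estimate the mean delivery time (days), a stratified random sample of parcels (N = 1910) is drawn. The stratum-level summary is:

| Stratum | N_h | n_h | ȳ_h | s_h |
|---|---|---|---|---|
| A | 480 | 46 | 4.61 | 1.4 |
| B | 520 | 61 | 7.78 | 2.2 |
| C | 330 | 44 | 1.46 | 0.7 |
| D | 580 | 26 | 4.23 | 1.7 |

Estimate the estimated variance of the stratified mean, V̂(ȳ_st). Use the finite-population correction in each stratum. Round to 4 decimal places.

V̂(ȳ_st) = Σ W_h² (1 − n_h/N_h) s_h²/n_h, with W_h = N_h/N and N = 1910:
  stratum A: (480/1910)²·(1 − 46/480)·1.4²/46 = 0.00243311
  stratum B: (520/1910)²·(1 − 61/520)·2.2²/61 = 0.00519116
  stratum C: (330/1910)²·(1 − 44/330)·0.7²/44 = 0.000288109
  stratum D: (580/1910)²·(1 − 26/580)·1.7²/26 = 0.00979029
V̂(ȳ_st) = 0.0177027

V̂(ȳ_st) ≈ 0.0177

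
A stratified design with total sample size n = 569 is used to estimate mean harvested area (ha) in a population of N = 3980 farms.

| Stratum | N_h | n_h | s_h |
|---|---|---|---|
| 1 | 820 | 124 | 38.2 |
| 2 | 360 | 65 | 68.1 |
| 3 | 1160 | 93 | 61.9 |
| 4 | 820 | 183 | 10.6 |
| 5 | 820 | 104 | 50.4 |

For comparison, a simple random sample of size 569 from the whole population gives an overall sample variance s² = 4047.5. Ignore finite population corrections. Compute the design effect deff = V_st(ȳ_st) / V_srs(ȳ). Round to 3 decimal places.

V̂(ȳ_st) = Σ W_h² s_h²/n_h, with W_h = N_h/N and N = 3980:
  stratum 1: (820/3980)²·38.2²/124 = 0.499536
  stratum 2: (360/3980)²·68.1²/65 = 0.58374
  stratum 3: (1160/3980)²·61.9²/93 = 3.49984
  stratum 4: (820/3980)²·10.6²/183 = 0.0260629
  stratum 5: (820/3980)²·50.4²/104 = 1.03679
V_st = 5.64597
V_srs = s²/n = 4047.5/569 = 7.11336
deff = V_st / V_srs = 5.64597/7.11336 = 0.7937

deff ≈ 0.794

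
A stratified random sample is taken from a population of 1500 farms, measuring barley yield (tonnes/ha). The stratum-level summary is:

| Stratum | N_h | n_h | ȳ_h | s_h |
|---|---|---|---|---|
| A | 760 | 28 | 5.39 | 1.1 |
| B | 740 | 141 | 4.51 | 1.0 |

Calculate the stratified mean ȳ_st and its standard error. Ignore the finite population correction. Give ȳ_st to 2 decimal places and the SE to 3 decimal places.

ȳ_st = Σ W_h ȳ_h = (760·5.39 + 740·4.51)/1500 = 4.95587
V̂(ȳ_st) = Σ W_h² s_h²/n_h, with W_h = N_h/N and N = 1500:
  stratum A: (760/1500)²·1.1²/28 = 0.0110936
  stratum B: (740/1500)²·1.0²/141 = 0.00172608
V̂(ȳ_st) = 0.0128197
SE(ȳ_st) = √0.0128197 = 0.113224

ȳ_st ≈ 4.96, SE ≈ 0.113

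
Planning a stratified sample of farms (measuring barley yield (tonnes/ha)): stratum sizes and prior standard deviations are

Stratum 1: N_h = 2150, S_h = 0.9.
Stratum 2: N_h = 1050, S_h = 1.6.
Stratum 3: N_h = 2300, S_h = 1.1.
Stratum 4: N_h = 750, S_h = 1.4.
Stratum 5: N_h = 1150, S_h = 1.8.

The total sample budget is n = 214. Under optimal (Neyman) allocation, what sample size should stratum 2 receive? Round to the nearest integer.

39

Neyman allocation: n_h = n · N_h S_h / Σ N_i S_i, with n = 214.
  stratum 1: N_h·S_h = 2150·0.9 = 1935.00
  stratum 2: N_h·S_h = 1050·1.6 = 1680.00
  stratum 3: N_h·S_h = 2300·1.1 = 2530.00
  stratum 4: N_h·S_h = 750·1.4 = 1050.00
  stratum 5: N_h·S_h = 1150·1.8 = 2070.00
Σ N_h S_h = 9265.00
n for stratum 2 = 214·1680.00/9265.00 = 38.804 → 39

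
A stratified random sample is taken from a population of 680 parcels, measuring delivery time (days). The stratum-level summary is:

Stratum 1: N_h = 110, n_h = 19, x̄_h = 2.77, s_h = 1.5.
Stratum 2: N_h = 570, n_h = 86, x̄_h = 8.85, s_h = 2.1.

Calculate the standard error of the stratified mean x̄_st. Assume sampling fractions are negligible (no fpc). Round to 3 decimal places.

SE(x̄_st) ≈ 0.198

V̂(x̄_st) = Σ W_h² s_h²/n_h, with W_h = N_h/N and N = 680:
  stratum 1: (110/680)²·1.5²/19 = 0.00309882
  stratum 2: (570/680)²·2.1²/86 = 0.0360306
V̂(x̄_st) = 0.0391295
SE(x̄_st) = √0.0391295 = 0.197812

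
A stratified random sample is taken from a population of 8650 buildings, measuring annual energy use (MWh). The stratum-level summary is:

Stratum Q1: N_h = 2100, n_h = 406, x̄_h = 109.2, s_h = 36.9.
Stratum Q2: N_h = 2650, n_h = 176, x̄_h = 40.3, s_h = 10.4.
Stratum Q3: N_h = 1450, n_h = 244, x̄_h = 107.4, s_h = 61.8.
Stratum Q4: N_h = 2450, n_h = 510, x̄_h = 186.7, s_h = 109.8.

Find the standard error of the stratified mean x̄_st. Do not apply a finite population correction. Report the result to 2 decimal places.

SE(x̄_st) ≈ 1.61

V̂(x̄_st) = Σ W_h² s_h²/n_h, with W_h = N_h/N and N = 8650:
  stratum Q1: (2100/8650)²·36.9²/406 = 0.197667
  stratum Q2: (2650/8650)²·10.4²/176 = 0.0576784
  stratum Q3: (1450/8650)²·61.8²/244 = 0.439836
  stratum Q4: (2450/8650)²·109.8²/510 = 1.89642
V̂(x̄_st) = 2.5916
SE(x̄_st) = √2.5916 = 1.60984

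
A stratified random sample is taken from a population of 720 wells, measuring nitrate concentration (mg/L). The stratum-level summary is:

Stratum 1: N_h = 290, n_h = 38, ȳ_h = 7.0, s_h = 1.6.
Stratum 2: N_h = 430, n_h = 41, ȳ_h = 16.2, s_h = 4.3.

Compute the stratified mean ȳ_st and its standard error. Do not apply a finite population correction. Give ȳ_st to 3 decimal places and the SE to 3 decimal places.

ȳ_st = Σ W_h ȳ_h = (290·7.0 + 430·16.2)/720 = 12.49444
V̂(ȳ_st) = Σ W_h² s_h²/n_h, with W_h = N_h/N and N = 720:
  stratum 1: (290/720)²·1.6²/38 = 0.0109292
  stratum 2: (430/720)²·4.3²/41 = 0.160851
V̂(ȳ_st) = 0.171781
SE(ȳ_st) = √0.171781 = 0.414464

ȳ_st ≈ 12.494, SE ≈ 0.414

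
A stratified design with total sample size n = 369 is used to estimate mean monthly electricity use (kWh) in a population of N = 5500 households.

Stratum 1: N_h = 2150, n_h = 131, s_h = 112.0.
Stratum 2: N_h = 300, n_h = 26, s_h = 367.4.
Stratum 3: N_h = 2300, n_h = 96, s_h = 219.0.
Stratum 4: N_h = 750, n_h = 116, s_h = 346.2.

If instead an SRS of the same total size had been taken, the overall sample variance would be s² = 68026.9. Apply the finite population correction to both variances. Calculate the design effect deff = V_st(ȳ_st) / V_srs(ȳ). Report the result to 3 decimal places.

deff ≈ 0.743

V̂(ȳ_st) = Σ W_h² (1 − n_h/N_h) s_h²/n_h, with W_h = N_h/N and N = 5500:
  stratum 1: (2150/5500)²·(1 − 131/2150)·112.0²/131 = 13.7409
  stratum 2: (300/5500)²·(1 − 26/300)·367.4²/26 = 14.1075
  stratum 3: (2300/5500)²·(1 − 96/2300)·219.0²/96 = 83.7204
  stratum 4: (750/5500)²·(1 − 116/750)·346.2²/116 = 16.2413
V_st = 127.81
V_srs = (1 − 369/5500)·68026.9/369 = 171.986
deff = V_st / V_srs = 127.81/171.986 = 0.7431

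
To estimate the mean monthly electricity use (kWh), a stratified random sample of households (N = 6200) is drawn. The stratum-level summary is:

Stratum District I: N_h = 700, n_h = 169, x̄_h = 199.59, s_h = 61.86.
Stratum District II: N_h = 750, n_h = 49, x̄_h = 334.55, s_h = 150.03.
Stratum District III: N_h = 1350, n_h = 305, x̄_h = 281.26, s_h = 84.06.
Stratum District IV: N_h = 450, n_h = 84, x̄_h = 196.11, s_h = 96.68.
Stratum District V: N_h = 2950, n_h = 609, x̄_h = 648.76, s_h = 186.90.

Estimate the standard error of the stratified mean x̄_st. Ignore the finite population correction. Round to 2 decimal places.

SE(x̄_st) ≈ 4.66

V̂(x̄_st) = Σ W_h² s_h²/n_h, with W_h = N_h/N and N = 6200:
  stratum District I: (700/6200)²·61.86²/169 = 0.288633
  stratum District II: (750/6200)²·150.03²/49 = 6.72201
  stratum District III: (1350/6200)²·84.06²/305 = 1.09841
  stratum District IV: (450/6200)²·96.68²/84 = 0.586186
  stratum District V: (2950/6200)²·186.90²/609 = 12.9856
V̂(x̄_st) = 21.6808
SE(x̄_st) = √21.6808 = 4.65627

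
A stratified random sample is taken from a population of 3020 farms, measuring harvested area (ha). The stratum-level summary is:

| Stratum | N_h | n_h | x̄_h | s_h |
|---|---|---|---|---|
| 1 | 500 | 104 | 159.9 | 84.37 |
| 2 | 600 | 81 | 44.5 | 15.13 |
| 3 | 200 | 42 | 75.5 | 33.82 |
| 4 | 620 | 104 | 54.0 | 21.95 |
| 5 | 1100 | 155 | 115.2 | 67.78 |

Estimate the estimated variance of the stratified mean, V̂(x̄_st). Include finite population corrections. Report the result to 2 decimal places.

V̂(x̄_st) ≈ 5.22

V̂(x̄_st) = Σ W_h² (1 − n_h/N_h) s_h²/n_h, with W_h = N_h/N and N = 3020:
  stratum 1: (500/3020)²·(1 − 104/500)·84.37²/104 = 1.48592
  stratum 2: (600/3020)²·(1 − 81/600)·15.13²/81 = 0.0964934
  stratum 3: (200/3020)²·(1 − 42/200)·33.82²/42 = 0.0943563
  stratum 4: (620/3020)²·(1 − 104/620)·21.95²/104 = 0.162504
  stratum 5: (1100/3020)²·(1 − 155/1100)·67.78²/155 = 3.37817
V̂(x̄_st) = 5.21744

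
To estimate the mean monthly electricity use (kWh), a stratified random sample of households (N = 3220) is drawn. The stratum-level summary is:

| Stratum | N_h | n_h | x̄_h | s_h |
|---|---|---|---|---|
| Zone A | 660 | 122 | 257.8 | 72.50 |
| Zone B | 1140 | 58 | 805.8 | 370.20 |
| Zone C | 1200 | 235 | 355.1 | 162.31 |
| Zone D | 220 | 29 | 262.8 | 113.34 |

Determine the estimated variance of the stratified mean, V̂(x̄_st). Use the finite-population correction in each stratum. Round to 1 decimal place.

V̂(x̄_st) ≈ 296.9

V̂(x̄_st) = Σ W_h² (1 − n_h/N_h) s_h²/n_h, with W_h = N_h/N and N = 3220:
  stratum Zone A: (660/3220)²·(1 − 122/660)·72.50²/122 = 1.47547
  stratum Zone B: (1140/3220)²·(1 − 58/1140)·370.20²/58 = 281.103
  stratum Zone C: (1200/3220)²·(1 − 235/1200)·162.31²/235 = 12.5204
  stratum Zone D: (220/3220)²·(1 − 29/220)·113.34²/29 = 1.7952
V̂(x̄_st) = 296.894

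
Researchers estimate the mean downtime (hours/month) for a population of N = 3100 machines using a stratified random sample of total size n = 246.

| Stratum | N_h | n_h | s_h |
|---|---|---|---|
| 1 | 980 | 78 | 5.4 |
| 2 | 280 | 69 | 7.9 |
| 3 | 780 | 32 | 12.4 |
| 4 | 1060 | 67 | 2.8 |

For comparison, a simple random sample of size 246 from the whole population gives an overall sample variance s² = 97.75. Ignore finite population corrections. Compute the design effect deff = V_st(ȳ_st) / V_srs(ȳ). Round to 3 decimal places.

V̂(ȳ_st) = Σ W_h² s_h²/n_h, with W_h = N_h/N and N = 3100:
  stratum 1: (980/3100)²·5.4²/78 = 0.0373613
  stratum 2: (280/3100)²·7.9²/69 = 0.007379
  stratum 3: (780/3100)²·12.4²/32 = 0.3042
  stratum 4: (1060/3100)²·2.8²/67 = 0.0136814
V_st = 0.362622
V_srs = s²/n = 97.75/246 = 0.397358
deff = V_st / V_srs = 0.362622/0.397358 = 0.9126

deff ≈ 0.913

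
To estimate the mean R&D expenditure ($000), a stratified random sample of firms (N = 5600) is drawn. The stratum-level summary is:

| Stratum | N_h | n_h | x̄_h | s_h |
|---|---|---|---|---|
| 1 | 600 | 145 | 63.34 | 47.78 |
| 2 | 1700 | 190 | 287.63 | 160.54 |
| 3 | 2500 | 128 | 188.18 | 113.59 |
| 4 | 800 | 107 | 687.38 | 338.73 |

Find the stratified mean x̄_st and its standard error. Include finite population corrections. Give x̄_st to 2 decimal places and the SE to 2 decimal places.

x̄_st ≈ 276.31, SE ≈ 7.02

x̄_st = Σ W_h x̄_h = (600·63.34 + 1700·287.63 + 2500·188.18 + 800·687.38)/5600 = 276.30875
V̂(x̄_st) = Σ W_h² (1 − n_h/N_h) s_h²/n_h, with W_h = N_h/N and N = 5600:
  stratum 1: (600/5600)²·(1 − 145/600)·47.78²/145 = 0.13706
  stratum 2: (1700/5600)²·(1 − 190/1700)·160.54²/190 = 11.1036
  stratum 3: (2500/5600)²·(1 − 128/2500)·113.59²/128 = 19.0611
  stratum 4: (800/5600)²·(1 − 107/800)·338.73²/107 = 18.957
V̂(x̄_st) = 49.2588
SE(x̄_st) = √49.2588 = 7.01846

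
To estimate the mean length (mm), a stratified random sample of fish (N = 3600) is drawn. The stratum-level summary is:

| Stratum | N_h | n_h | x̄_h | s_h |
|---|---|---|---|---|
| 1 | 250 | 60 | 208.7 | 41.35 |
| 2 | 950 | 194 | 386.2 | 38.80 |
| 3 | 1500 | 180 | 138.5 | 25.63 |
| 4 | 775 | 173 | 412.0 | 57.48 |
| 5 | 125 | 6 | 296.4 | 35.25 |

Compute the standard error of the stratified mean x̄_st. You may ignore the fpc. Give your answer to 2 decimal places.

V̂(x̄_st) = Σ W_h² s_h²/n_h, with W_h = N_h/N and N = 3600:
  stratum 1: (250/3600)²·41.35²/60 = 0.137428
  stratum 2: (950/3600)²·38.80²/194 = 0.540386
  stratum 3: (1500/3600)²·25.63²/180 = 0.633581
  stratum 4: (775/3600)²·57.48²/173 = 0.885087
  stratum 5: (125/3600)²·35.25²/6 = 0.249679
V̂(x̄_st) = 2.44616
SE(x̄_st) = √2.44616 = 1.56402

SE(x̄_st) ≈ 1.56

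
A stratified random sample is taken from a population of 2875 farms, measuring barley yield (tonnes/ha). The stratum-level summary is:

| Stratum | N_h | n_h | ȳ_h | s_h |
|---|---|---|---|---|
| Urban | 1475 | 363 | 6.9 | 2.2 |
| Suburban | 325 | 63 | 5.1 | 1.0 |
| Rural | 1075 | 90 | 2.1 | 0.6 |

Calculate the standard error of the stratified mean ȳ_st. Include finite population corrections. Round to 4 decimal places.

SE(ȳ_st) ≈ 0.0576

V̂(ȳ_st) = Σ W_h² (1 − n_h/N_h) s_h²/n_h, with W_h = N_h/N and N = 2875:
  stratum Urban: (1475/2875)²·(1 − 363/1475)·2.2²/363 = 0.00264582
  stratum Suburban: (325/2875)²·(1 − 63/325)·1.0²/63 = 0.000163519
  stratum Rural: (1075/2875)²·(1 − 90/1075)·0.6²/90 = 0.000512423
V̂(ȳ_st) = 0.00332176
SE(ȳ_st) = √0.00332176 = 0.0576347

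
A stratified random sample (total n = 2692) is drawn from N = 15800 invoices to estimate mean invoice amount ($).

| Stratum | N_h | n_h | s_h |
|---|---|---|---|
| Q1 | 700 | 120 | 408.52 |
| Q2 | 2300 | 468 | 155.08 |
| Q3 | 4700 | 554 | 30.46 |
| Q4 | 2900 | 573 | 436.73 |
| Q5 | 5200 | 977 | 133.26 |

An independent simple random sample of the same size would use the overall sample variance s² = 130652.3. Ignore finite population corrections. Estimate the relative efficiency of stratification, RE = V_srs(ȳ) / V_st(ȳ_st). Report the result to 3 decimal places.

V̂(ȳ_st) = Σ W_h² s_h²/n_h, with W_h = N_h/N and N = 15800:
  stratum Q1: (700/15800)²·408.52²/120 = 2.72978
  stratum Q2: (2300/15800)²·155.08²/468 = 1.08895
  stratum Q3: (4700/15800)²·30.46²/554 = 0.148194
  stratum Q4: (2900/15800)²·436.73²/573 = 11.2138
  stratum Q5: (5200/15800)²·133.26²/977 = 1.96878
V_st = 17.1495
V_srs = s²/n = 130652.3/2692 = 48.5335
Relative efficiency = V_srs / V_st = 48.5335/17.1495 = 2.8300

RE ≈ 2.830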